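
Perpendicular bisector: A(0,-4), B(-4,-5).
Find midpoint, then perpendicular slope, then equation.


Midpoint = (-2, -4.5)
Slope of AB = dy/dx = -1/(-4) = 0.2500
Perp slope = -dx/dy = -4/1 = -4.0000
b = My - (perp slope)*Mx = -4.5 + (-4*(-2))/(-1) = -4.5 - 8.0000 = -12.5000

y = -4.0000x - 12.5000


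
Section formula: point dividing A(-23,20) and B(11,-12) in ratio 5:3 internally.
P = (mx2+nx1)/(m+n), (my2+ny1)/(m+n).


Px = (5*11 + 3*(-23))/8 = -14/8 = -1.7500
Py = (5*(-12) + 3*20)/8 = 0/8 = 0

P = (-1.7500, 0)


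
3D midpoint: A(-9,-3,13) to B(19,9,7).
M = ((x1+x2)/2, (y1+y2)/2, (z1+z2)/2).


Mx = (-9+19)/2 = 5.0000
My = (-3+9)/2 = 3.0000
Mz = (13+7)/2 = 10.0000

M = (5.0000, 3.0000, 10.0000)


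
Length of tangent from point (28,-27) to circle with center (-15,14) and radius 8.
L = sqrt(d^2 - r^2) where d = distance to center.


d = sqrt((28+ 15)^2 + (-27-14)^2) = sqrt(1849+1681) = 59.4138
L = sqrt(3530.0000 - 64) = sqrt(3466.0000) = 58.8727

58.8727


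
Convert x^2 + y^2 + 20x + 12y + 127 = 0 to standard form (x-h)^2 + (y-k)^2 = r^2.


h = -D/2 = -20/2 = -10
k = -E/2 = -12/2 = -6
r^2 = h^2 + k^2 - F = 100 + 36 - 127 = 9
r = 3

Center (-10, -6), radius = 3


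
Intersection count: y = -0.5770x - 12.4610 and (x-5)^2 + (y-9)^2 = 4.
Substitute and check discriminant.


Substitute y = -0.5770x - 12.4610: (x-5)^2 + (-0.5770x- 12.4610-9)^2 = 4
Expand to Ax^2 + Bx + C = 0, where b-k = -21.461
A = 1+m^2 = 1.332929
B = 2(m(b-k) - h) = 2(-0.5770*(-21.461) - 5) = 14.765994
C = h^2 + (b-k)^2 - r^2 = 25 + 460.574521 - 4 = 481.574521
disc = B^2-4AC = 218.0346 - 2567.6186 = -2349.5840
disc < 0

0 intersection points


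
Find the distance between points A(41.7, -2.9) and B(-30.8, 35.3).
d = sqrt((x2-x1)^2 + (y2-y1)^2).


dx = -30.8 - 41.7 = -72.5
dy = 35.3 + 2.9 = 38.2
d = sqrt(5256.25 + 1459.24) = sqrt(6715.49) = 81.9481

81.9481


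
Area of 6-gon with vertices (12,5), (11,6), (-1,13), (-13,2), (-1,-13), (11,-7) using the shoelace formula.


sum(xi*y_{i+1}) = 12*6 + 11*13 - 1*2 - 13*(-13) - 1*(-7) + 11*5 = 444
sum(yi*x_{i+1}) = 5*11 + 6*(-1) + 13*(-13) + 2*(-1) - 13*11 - 7*12 = -349
Area = |444 + 349|/2 = 793/2 = 396.5000

396.5000 sq units


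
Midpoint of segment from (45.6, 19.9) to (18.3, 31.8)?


Mx = (45.6 + 18.3)/2 = 63.9/2 = 31.9500
My = (19.9 + 31.8)/2 = 51.7/2 = 25.8500

(31.9500, 25.8500)


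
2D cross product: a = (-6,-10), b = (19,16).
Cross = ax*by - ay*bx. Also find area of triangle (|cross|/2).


cross = -6*16 + 10*19 = -96 + 190 = 94
Triangle area = |94|/2 = 94/2 = 47.0000

cross = 94, triangle area = 47.0000


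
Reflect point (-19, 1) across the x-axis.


Reflection rule for x-axis: (x, -y)
(-19, 1) -> (-19, -1)

(-19, -1)


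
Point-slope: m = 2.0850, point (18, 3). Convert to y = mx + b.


y - 3 = 2.0850(x - 18)
y = 2.0850x + 3 - 2.0850*18
y = 2.0850x - 34.5300

y = 2.0850x - 34.5300


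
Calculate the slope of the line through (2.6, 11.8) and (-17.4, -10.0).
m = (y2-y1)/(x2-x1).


dy = -10.0 - 11.8 = -21.8
dx = -17.4 - 2.6 = -20.0
m = -21.8/(-20.0) = 1.0900

m = 1.0900


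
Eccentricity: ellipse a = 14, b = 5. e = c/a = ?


c = sqrt(196-25) = sqrt(171) = 13.0767
e = c/a = sqrt(171)/14 = 0.9340

e = 0.9340


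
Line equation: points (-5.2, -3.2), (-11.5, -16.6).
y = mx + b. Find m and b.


m = (-13.4)/(-6.3) = 2.1270
b = y1 - m*x1 = -3.2 - (-13.4*(-5.2))/(-6.3) = -3.2 + 11.0603 = 7.8603

y = 2.1270x + 7.8603


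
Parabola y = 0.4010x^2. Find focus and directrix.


a = 0.4010
1/(4a) = 0.6234
Focus = (0, 0.6234)
Directrix: y = -0.6234

Focus = (0, 0.6234), Directrix: y = -0.6234


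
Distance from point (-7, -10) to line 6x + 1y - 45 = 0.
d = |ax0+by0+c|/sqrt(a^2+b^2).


|6*(-7) + 1*(-10) - 45| = |-97| = 97
sqrt(36 + 1) = sqrt(37) = 6.0828
d = 97/sqrt(37) = 15.9467

15.9467


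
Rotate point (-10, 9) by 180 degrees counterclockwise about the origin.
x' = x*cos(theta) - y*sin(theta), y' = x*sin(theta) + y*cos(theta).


cos(180) = -1, sin(180) = 0
x' = -10*(-1) - 9*0 = 10
y' = -10*0 + 9*(-1) = -9

(10, -9)


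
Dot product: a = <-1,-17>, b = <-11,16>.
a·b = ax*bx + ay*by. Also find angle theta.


a·b = -1*(-11) - 17*16 = 11 - 272 = -261
|a| = sqrt(1+289) = 17.0294
|b| = sqrt(121+256) = 19.4165
cos(theta) = -261/(sqrt(290)*sqrt(377)) = -261/sqrt(109330) = -0.789352
theta = arccos(-261/sqrt(109330)) = 142.1250 degrees

a·b = -261, theta = 142.1250 deg


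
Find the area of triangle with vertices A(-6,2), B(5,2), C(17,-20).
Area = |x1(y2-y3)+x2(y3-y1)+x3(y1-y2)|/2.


-6*(2+ 20) = -132
5*(-20-2) = -110
17*(2-2) = 0
sum = -242
Area = |-242|/2 = 121.0000

121.0000 sq units


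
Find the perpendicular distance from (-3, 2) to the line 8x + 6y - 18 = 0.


|8*(-3) + 6*2 - 18| = |-30| = 30
sqrt(64 + 36) = sqrt(100) = 10.0000
d = 30/sqrt(100) = 3.0000

3.0000


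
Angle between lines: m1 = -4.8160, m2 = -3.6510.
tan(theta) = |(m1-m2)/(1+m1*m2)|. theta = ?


m1-m2 = -1.165
1+m1*m2 = 18.583216
tan(theta) = |-1.165/18.583216| = 0.062691
theta = arctan(|-1.165/18.583216|) = 3.5872 degrees (acute angle)

3.5872 degrees


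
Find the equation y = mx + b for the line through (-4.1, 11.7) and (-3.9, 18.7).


m = (7.0)/(0.2) = 35.0000
b = y1 - m*x1 = 11.7 - (7.0*(-4.1))/(0.2) = 11.7 + 143.5000 = 155.2000

y = 35.0000x + 155.2000


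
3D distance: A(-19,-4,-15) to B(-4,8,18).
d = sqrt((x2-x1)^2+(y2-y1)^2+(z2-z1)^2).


dx=15, dy=12, dz=33
d = sqrt(225+144+1089) = sqrt(1458) = 38.1838

38.1838


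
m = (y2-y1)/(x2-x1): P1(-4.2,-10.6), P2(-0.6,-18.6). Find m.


dy = -18.6 + 10.6 = -8
dx = -0.6 + 4.2 = 3.6
m = -8/3.6 = -2.2222

m = -2.2222


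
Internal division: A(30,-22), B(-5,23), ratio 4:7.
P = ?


Px = (4*(-5) + 7*30)/11 = 190/11 = 17.2727
Py = (4*23 + 7*(-22))/11 = -62/11 = -5.6364

P = (17.2727, -5.6364)


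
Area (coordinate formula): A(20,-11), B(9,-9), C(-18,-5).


20*(-9+ 5) = -80
9*(-5+ 11) = 54
-18*(-11+ 9) = 36
sum = 10
Area = |10|/2 = 5.0000

5.0000 sq units


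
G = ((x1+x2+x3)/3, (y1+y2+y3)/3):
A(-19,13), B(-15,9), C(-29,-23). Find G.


Gx = (-19- 15- 29)/3 = -63/3 = -21.0000
Gy = (13+9- 23)/3 = -1/3 = -0.3333

G = (-21.0000, -0.3333)


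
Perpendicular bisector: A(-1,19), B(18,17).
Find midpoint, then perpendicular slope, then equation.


Midpoint = (8.5, 18)
Slope of AB = dy/dx = -2/19 = -0.1053
Perp slope = -dx/dy = 19/2 = 9.5000
b = My - (perp slope)*Mx = 18 + (19*8.5)/(-2) = 18 - 80.7500 = -62.7500

y = 9.5000x - 62.7500


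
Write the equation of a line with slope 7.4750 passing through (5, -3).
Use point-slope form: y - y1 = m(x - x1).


y + 3 = 7.4750(x - 5)
y = 7.4750x - 3 - 7.4750*5
y = 7.4750x - 40.3750

y = 7.4750x - 40.3750


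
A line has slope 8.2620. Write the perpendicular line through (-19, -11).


Perpendicular slope = -1/m1 = -1/8.2620 = -0.1210
b2 = y0 - m2*x0 = -11 - 19/8.2620 = -11 - 2.2997 = -13.2997

y = -0.1210x - 13.2997


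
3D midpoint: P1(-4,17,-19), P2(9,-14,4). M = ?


Mx = (-4+9)/2 = 2.5000
My = (17- 14)/2 = 1.5000
Mz = (-19+4)/2 = -7.5000

M = (2.5000, 1.5000, -7.5000)


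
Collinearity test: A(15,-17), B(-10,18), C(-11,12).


15*(18-12) - 10*(12+ 17) - 11*(-17-18)
= 90 - 290 + 385 = 185

No, not collinear (determinant = 185)


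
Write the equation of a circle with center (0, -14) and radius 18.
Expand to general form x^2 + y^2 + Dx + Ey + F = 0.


(x-0)^2 + (y+ 14)^2 = 18^2
D = -2h = 0, E = -2k = 28
F = h^2+k^2-r^2 = 0+196-324 = -128

x^2 + y^2 + 28y - 128 = 0


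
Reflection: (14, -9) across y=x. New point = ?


Reflection rule for y=x: (y, x)
(14, -9) -> (-9, 14)

(-9, 14)


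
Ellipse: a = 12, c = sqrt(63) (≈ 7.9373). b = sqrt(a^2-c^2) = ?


b^2 = 12^2 - (sqrt(63))^2 = 144 - 63 = 81
b = sqrt(81) = 9

b = 9


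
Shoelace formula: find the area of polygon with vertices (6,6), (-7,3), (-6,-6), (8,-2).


sum(xi*y_{i+1}) = 6*3 - 7*(-6) - 6*(-2) + 8*6 = 120
sum(yi*x_{i+1}) = 6*(-7) + 3*(-6) - 6*8 - 2*6 = -120
Area = |120 + 120|/2 = 240/2 = 120.0000

120.0000 sq units


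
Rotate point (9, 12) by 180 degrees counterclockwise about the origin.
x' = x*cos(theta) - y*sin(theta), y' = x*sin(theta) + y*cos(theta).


cos(180) = -1, sin(180) = 0
x' = 9*(-1) - 12*0 = -9
y' = 9*0 + 12*(-1) = -12

(-9, -12)


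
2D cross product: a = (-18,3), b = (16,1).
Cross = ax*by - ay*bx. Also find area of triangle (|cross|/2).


cross = -18*1 - 3*16 = -18 - 48 = -66
Triangle area = |-66|/2 = 66/2 = 33.0000

cross = -66, triangle area = 33.0000


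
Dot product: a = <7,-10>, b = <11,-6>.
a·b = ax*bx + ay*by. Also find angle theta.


a·b = 7*11 - 10*(-6) = 77 + 60 = 137
|a| = sqrt(49+100) = 12.2066
|b| = sqrt(121+36) = 12.5300
cos(theta) = 137/(sqrt(149)*sqrt(157)) = 137/sqrt(23393) = 0.895731
theta = arccos(137/sqrt(23393)) = 26.3975 degrees

a·b = 137, theta = 26.3975 deg


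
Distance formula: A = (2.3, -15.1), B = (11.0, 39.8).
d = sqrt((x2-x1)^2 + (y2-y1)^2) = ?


dx = 11.0 - 2.3 = 8.7
dy = 39.8 + 15.1 = 54.9
d = sqrt(75.69 + 3014.01) = sqrt(3089.7) = 55.5851

55.5851


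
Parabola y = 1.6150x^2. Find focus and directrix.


a = 1.6150
1/(4a) = 0.1548
Focus = (0, 0.1548)
Directrix: y = -0.1548

Focus = (0, 0.1548), Directrix: y = -0.1548


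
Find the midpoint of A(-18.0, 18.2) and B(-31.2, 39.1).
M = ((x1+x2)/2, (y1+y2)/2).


Mx = (-18.0 - 31.2)/2 = -49.2/2 = -24.6000
My = (18.2 + 39.1)/2 = 57.3/2 = 28.6500

(-24.6000, 28.6500)


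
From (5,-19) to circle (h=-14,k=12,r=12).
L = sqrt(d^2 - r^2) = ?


d = sqrt((5+ 14)^2 + (-19-12)^2) = sqrt(361+961) = 36.3593
L = sqrt(1322.0000 - 144) = sqrt(1178.0000) = 34.3220

34.3220


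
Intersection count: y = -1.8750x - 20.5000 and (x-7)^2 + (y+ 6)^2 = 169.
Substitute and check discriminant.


Substitute y = -1.8750x - 20.5000: (x-7)^2 + (-1.8750x- 20.5000+ 6)^2 = 169
Expand to Ax^2 + Bx + C = 0, where b-k = -14.5
A = 1+m^2 = 4.515625
B = 2(m(b-k) - h) = 2(-1.8750*(-14.5) - 7) = 40.375
C = h^2 + (b-k)^2 - r^2 = 49 + 210.25 - 169 = 90.25
disc = B^2-4AC = 1630.1406 - 1630.1406 = 0
disc = 0

1 intersection point (tangent)


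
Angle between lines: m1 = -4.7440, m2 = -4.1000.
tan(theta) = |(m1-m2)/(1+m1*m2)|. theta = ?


m1-m2 = -0.644
1+m1*m2 = 20.4504
tan(theta) = |-0.644/20.4504| = 0.031491
theta = arctan(|-0.644/20.4504|) = 1.8037 degrees (acute angle)

1.8037 degrees


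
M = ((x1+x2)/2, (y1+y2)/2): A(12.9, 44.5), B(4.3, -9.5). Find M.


Mx = (12.9 + 4.3)/2 = 17.2/2 = 8.6000
My = (44.5 - 9.5)/2 = 35.0/2 = 17.5000

(8.6000, 17.5000)


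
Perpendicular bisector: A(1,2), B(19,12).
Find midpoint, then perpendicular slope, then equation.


Midpoint = (10, 7)
Slope of AB = dy/dx = 10/18 = 0.5556
Perp slope = -dx/dy = -18/10 = -1.8000
b = My - (perp slope)*Mx = 7 + (18*10)/10 = 7 + 18.0000 = 25.0000

y = -1.8000x + 25.0000


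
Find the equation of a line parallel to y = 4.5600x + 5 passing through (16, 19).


Parallel lines have equal slopes.
m2 = 4.5600
b2 = 19 - 4.5600*16 = -53.9600

y = 4.5600x - 53.9600


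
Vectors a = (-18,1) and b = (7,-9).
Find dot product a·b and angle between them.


a·b = -18*7 + 1*(-9) = -126 - 9 = -135
|a| = sqrt(324+1) = 18.0278
|b| = sqrt(49+81) = 11.4018
cos(theta) = -135/(sqrt(325)*sqrt(130)) = -135/sqrt(42250) = -0.656781
theta = arccos(-135/sqrt(42250)) = 131.0548 degrees

a·b = -135, theta = 131.0548 deg


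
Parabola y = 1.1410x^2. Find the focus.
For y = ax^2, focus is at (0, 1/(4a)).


a = 1.1410
4a = 4.5640
focus = (0, 1/4.5640) = (0, 0.2191)

Focus = (0, 0.2191)


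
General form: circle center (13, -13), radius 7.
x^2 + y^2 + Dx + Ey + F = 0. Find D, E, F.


(x-13)^2 + (y+ 13)^2 = 7^2
D = -2h = -26, E = -2k = 26
F = h^2+k^2-r^2 = 169+169-49 = 289

D = -26, E = 26, F = 289


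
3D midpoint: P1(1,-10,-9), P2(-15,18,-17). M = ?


Mx = (1- 15)/2 = -7.0000
My = (-10+18)/2 = 4.0000
Mz = (-9- 17)/2 = -13.0000

M = (-7.0000, 4.0000, -13.0000)


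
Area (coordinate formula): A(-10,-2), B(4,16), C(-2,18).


-10*(16-18) = 20
4*(18+ 2) = 80
-2*(-2-16) = 36
sum = 136
Area = |136|/2 = 68.0000

68.0000 sq units


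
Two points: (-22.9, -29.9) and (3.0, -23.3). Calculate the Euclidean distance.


dx = 3.0 + 22.9 = 25.9
dy = -23.3 + 29.9 = 6.6
d = sqrt(670.81 + 43.56) = sqrt(714.37) = 26.7277

26.7277


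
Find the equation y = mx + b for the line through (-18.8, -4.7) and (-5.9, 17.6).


m = (22.3)/(12.9) = 1.7287
b = y1 - m*x1 = -4.7 - (22.3*(-18.8))/(12.9) = -4.7 + 32.4992 = 27.7992

y = 1.7287x + 27.7992


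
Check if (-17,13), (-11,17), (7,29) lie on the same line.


-17*(17-29) - 11*(29-13) + 7*(13-17)
= 204 - 176 - 28 = 0

Yes, collinear (determinant = 0)


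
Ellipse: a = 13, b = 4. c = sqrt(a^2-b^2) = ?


c^2 = 13^2 - 4^2 = 169 - 16 = 153
c = sqrt(153) = 12.3693

c = 12.3693


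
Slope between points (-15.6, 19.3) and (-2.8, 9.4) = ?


dy = 9.4 - 19.3 = -9.9
dx = -2.8 + 15.6 = 12.8
m = -9.9/12.8 = -0.7734

m = -0.7734


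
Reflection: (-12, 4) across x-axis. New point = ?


Reflection rule for x-axis: (x, -y)
(-12, 4) -> (-12, -4)

(-12, -4)


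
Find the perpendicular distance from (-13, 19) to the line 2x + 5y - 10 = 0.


|2*(-13) + 5*19 - 10| = |59| = 59
sqrt(4 + 25) = sqrt(29) = 5.3852
d = 59/sqrt(29) = 10.9560

10.9560


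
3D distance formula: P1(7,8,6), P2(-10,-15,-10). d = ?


dx=-17, dy=-23, dz=-16
d = sqrt(289+529+256) = sqrt(1074) = 32.7719

32.7719


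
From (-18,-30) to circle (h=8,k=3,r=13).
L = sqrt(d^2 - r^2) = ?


d = sqrt((-18-8)^2 + (-30-3)^2) = sqrt(676+1089) = 42.0119
L = sqrt(1765.0000 - 169) = sqrt(1596.0000) = 39.9500

39.9500


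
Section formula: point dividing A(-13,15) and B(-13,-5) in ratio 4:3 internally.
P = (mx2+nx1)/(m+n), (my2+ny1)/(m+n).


Px = (4*(-13) + 3*(-13))/7 = -91/7 = -13.0000
Py = (4*(-5) + 3*15)/7 = 25/7 = 3.5714

P = (-13.0000, 3.5714)


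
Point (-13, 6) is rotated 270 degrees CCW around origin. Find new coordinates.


cos(270) = 0, sin(270) = -1
x' = -13*0 - 6*(-1) = 6
y' = -13*(-1) + 6*0 = 13

(6, 13)


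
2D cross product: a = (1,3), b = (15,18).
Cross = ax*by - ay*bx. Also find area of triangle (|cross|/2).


cross = 1*18 - 3*15 = 18 - 45 = -27
Triangle area = |-27|/2 = 27/2 = 13.5000

cross = -27, triangle area = 13.5000


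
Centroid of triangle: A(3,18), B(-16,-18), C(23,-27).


Gx = (3- 16+23)/3 = 10/3 = 3.3333
Gy = (18- 18- 27)/3 = -27/3 = -9.0000

G = (3.3333, -9.0000)


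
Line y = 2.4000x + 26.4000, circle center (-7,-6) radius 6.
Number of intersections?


Substitute y = 2.4000x + 26.4000: (x+ 7)^2 + (2.4000x+26.4000+ 6)^2 = 36
Expand to Ax^2 + Bx + C = 0, where b-k = 32.4
A = 1+m^2 = 6.76
B = 2(m(b-k) - h) = 2(2.4000*32.4 + 7) = 169.52
C = h^2 + (b-k)^2 - r^2 = 49 + 1049.76 - 36 = 1062.76
disc = B^2-4AC = 28737.0304 - 28737.0304 = 0
disc = 0

1 intersection point (tangent)


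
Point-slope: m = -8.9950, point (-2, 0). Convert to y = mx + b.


y - 0 = -8.9950(x + 2)
y = -8.9950x + 0 + 8.9950*(-2)
y = -8.9950x - 17.9900

y = -8.9950x - 17.9900


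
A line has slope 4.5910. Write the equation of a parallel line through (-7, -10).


Parallel lines have equal slopes.
m2 = 4.5910
b2 = -10 - 4.5910*(-7) = 22.1370

y = 4.5910x + 22.1370


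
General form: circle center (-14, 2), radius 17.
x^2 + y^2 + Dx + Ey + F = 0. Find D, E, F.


(x+ 14)^2 + (y-2)^2 = 17^2
D = -2h = 28, E = -2k = -4
F = h^2+k^2-r^2 = 196+4-289 = -89

D = 28, E = -4, F = -89


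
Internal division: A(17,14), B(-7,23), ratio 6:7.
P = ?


Px = (6*(-7) + 7*17)/13 = 77/13 = 5.9231
Py = (6*23 + 7*14)/13 = 236/13 = 18.1538

P = (5.9231, 18.1538)


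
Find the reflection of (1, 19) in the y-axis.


Reflection rule for y-axis: (-x, y)
(1, 19) -> (-1, 19)

(-1, 19)


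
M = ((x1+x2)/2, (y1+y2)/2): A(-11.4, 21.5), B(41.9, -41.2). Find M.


Mx = (-11.4 + 41.9)/2 = 30.5/2 = 15.2500
My = (21.5 - 41.2)/2 = -19.7/2 = -9.8500

(15.2500, -9.8500)


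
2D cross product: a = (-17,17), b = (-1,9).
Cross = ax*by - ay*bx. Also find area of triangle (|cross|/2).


cross = -17*9 - 17*(-1) = -153 + 17 = -136
Triangle area = |-136|/2 = 136/2 = 68.0000

cross = -136, triangle area = 68.0000


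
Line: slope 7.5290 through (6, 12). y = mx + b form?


y - 12 = 7.5290(x - 6)
y = 7.5290x + 12 - 7.5290*6
y = 7.5290x - 33.1740

y = 7.5290x - 33.1740


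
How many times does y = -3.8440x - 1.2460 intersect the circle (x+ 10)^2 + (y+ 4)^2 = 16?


Substitute y = -3.8440x - 1.2460: (x+ 10)^2 + (-3.8440x- 1.2460+ 4)^2 = 16
Expand to Ax^2 + Bx + C = 0, where b-k = 2.754
A = 1+m^2 = 15.776336
B = 2(m(b-k) - h) = 2(-3.8440*2.754 + 10) = -1.172752
C = h^2 + (b-k)^2 - r^2 = 100 + 7.584516 - 16 = 91.584516
disc = B^2-4AC = 1.3753 - 5779.4724 = -5778.0971
disc < 0

0 intersection points


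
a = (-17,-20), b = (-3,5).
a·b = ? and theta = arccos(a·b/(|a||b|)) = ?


a·b = -17*(-3) - 20*5 = 51 - 100 = -49
|a| = sqrt(289+400) = 26.2488
|b| = sqrt(9+25) = 5.8310
cos(theta) = -49/(sqrt(689)*sqrt(34)) = -49/sqrt(23426) = -0.320145
theta = arccos(-49/sqrt(23426)) = 108.6717 degrees

a·b = -49, theta = 108.6717 deg


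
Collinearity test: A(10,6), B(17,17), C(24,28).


10*(17-28) + 17*(28-6) + 24*(6-17)
= -110 + 374 - 264 = 0

Yes, collinear (determinant = 0)


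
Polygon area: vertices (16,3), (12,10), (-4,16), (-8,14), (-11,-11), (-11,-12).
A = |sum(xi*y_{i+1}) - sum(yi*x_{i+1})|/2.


sum(xi*y_{i+1}) = 16*10 + 12*16 - 4*14 - 8*(-11) - 11*(-12) - 11*3 = 483
sum(yi*x_{i+1}) = 3*12 + 10*(-4) + 16*(-8) + 14*(-11) - 11*(-11) - 12*16 = -357
Area = |483 + 357|/2 = 840/2 = 420.0000

420.0000 sq units


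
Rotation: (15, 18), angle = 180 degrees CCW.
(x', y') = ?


cos(180) = -1, sin(180) = 0
x' = 15*(-1) - 18*0 = -15
y' = 15*0 + 18*(-1) = -18

(-15, -18)


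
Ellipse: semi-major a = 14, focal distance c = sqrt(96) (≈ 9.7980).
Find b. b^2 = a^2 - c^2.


b^2 = 14^2 - (sqrt(96))^2 = 196 - 96 = 100
b = sqrt(100) = 10

b = 10


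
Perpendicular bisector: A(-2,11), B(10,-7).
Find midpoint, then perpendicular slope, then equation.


Midpoint = (4, 2)
Slope of AB = dy/dx = -18/12 = -1.5000
Perp slope = -dx/dy = 12/18 = 0.6667
b = My - (perp slope)*Mx = 2 + (12*4)/(-18) = 2 - 2.6667 = -0.6667

y = 0.6667x - 0.6667


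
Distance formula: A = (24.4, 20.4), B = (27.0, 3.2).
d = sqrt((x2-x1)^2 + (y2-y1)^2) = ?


dx = 27.0 - 24.4 = 2.6
dy = 3.2 - 20.4 = -17.2
d = sqrt(6.76 + 295.84) = sqrt(302.6) = 17.3954

17.3954


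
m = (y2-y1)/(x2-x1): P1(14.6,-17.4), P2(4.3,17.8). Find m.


dy = 17.8 + 17.4 = 35.2
dx = 4.3 - 14.6 = -10.3
m = 35.2/(-10.3) = -3.4175

m = -3.4175


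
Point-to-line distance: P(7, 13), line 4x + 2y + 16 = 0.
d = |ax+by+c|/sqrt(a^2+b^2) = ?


|4*7 + 2*13 + 16| = |70| = 70
sqrt(16 + 4) = sqrt(20) = 4.4721
d = 70/sqrt(20) = 15.6525

15.6525


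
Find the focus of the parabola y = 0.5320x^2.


a = 0.5320
4a = 2.1280
focus = (0, 1/2.1280) = (0, 0.4699)

Focus = (0, 0.4699)


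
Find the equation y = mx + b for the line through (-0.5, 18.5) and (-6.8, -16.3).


m = (-34.8)/(-6.3) = 5.5238
b = y1 - m*x1 = 18.5 - (-34.8*(-0.5))/(-6.3) = 18.5 + 2.7619 = 21.2619

y = 5.5238x + 21.2619


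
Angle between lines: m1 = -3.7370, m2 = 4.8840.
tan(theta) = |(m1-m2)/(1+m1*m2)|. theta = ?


m1-m2 = -8.621
1+m1*m2 = -17.251508
tan(theta) = |-8.621/(-17.251508)| = 0.499724
theta = arctan(|-8.621/(-17.251508)|) = 26.5524 degrees (acute angle)

26.5524 degrees


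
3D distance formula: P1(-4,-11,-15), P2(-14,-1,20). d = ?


dx=-10, dy=10, dz=35
d = sqrt(100+100+1225) = sqrt(1425) = 37.7492

37.7492


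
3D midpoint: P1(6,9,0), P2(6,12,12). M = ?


Mx = (6+6)/2 = 6.0000
My = (9+12)/2 = 10.5000
Mz = (0+12)/2 = 6.0000

M = (6.0000, 10.5000, 6.0000)


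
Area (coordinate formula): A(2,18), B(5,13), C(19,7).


2*(13-7) = 12
5*(7-18) = -55
19*(18-13) = 95
sum = 52
Area = |52|/2 = 26.0000

26.0000 sq units


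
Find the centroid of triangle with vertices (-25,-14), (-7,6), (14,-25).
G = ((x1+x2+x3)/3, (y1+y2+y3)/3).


Gx = (-25- 7+14)/3 = -18/3 = -6.0000
Gy = (-14+6- 25)/3 = -33/3 = -11.0000

G = (-6.0000, -11.0000)


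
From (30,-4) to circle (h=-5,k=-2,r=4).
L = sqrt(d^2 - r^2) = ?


d = sqrt((30+ 5)^2 + (-4+ 2)^2) = sqrt(1225+4) = 35.0571
L = sqrt(1229.0000 - 16) = sqrt(1213.0000) = 34.8281

34.8281


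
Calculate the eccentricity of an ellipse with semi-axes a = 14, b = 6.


c = sqrt(196-36) = sqrt(160) = 12.6491
e = c/a = sqrt(160)/14 = 0.9035

e = 0.9035


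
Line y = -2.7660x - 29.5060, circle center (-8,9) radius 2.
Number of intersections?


Substitute y = -2.7660x - 29.5060: (x+ 8)^2 + (-2.7660x- 29.5060-9)^2 = 4
Expand to Ax^2 + Bx + C = 0, where b-k = -38.506
A = 1+m^2 = 8.650756
B = 2(m(b-k) - h) = 2(-2.7660*(-38.506) + 8) = 229.015192
C = h^2 + (b-k)^2 - r^2 = 64 + 1482.712036 - 4 = 1542.712036
disc = B^2-4AC = 52447.9582 - 53382.5016 = -934.5434
disc < 0

0 intersection points


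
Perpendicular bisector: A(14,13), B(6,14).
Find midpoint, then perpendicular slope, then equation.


Midpoint = (10, 13.5)
Slope of AB = dy/dx = 1/(-8) = -0.1250
Perp slope = -dx/dy = 8/1 = 8.0000
b = My - (perp slope)*Mx = 13.5 + (-8*10)/1 = 13.5 - 80.0000 = -66.5000

y = 8.0000x - 66.5000


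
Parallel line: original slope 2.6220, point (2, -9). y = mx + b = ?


Parallel lines have equal slopes.
m2 = 2.6220
b2 = -9 - 2.6220*2 = -14.2440

y = 2.6220x - 14.2440


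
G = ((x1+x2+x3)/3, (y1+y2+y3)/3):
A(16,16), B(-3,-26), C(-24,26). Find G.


Gx = (16- 3- 24)/3 = -11/3 = -3.6667
Gy = (16- 26+26)/3 = 16/3 = 5.3333

G = (-3.6667, 5.3333)


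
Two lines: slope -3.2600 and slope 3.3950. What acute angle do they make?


m1-m2 = -6.655
1+m1*m2 = -10.0677
tan(theta) = |-6.655/(-10.0677)| = 0.661025
theta = arctan(|-6.655/(-10.0677)|) = 33.4657 degrees (acute angle)

33.4657 degrees


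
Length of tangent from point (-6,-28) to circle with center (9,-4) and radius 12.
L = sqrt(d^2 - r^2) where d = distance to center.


d = sqrt((-6-9)^2 + (-28+ 4)^2) = sqrt(225+576) = 28.3019
L = sqrt(801.0000 - 144) = sqrt(657.0000) = 25.6320

25.6320


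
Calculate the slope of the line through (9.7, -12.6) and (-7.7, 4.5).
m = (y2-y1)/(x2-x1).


dy = 4.5 + 12.6 = 17.1
dx = -7.7 - 9.7 = -17.4
m = 17.1/(-17.4) = -0.9828

m = -0.9828


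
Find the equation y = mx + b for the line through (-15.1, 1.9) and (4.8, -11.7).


m = (-13.6)/(19.9) = -0.6834
b = y1 - m*x1 = 1.9 - (-13.6*(-15.1))/(19.9) = 1.9 - 10.3196 = -8.4196

y = -0.6834x - 8.4196


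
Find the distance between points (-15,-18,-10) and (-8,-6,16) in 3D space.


dx=7, dy=12, dz=26
d = sqrt(49+144+676) = sqrt(869) = 29.4788

29.4788


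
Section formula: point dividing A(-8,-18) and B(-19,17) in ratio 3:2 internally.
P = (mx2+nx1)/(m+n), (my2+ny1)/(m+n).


Px = (3*(-19) + 2*(-8))/5 = -73/5 = -14.6000
Py = (3*17 + 2*(-18))/5 = 15/5 = 3.0000

P = (-14.6000, 3.0000)


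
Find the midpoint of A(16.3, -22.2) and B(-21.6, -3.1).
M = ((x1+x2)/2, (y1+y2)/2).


Mx = (16.3 - 21.6)/2 = -5.3/2 = -2.6500
My = (-22.2 - 3.1)/2 = -25.3/2 = -12.6500

(-2.6500, -12.6500)


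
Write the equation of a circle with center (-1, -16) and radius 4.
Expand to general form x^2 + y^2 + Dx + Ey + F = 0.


(x+ 1)^2 + (y+ 16)^2 = 4^2
D = -2h = 2, E = -2k = 32
F = h^2+k^2-r^2 = 1+256-16 = 241

x^2 + y^2 + 2x + 32y + 241 = 0


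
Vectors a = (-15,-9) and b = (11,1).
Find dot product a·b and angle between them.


a·b = -15*11 - 9*1 = -165 - 9 = -174
|a| = sqrt(225+81) = 17.4929
|b| = sqrt(121+1) = 11.0454
cos(theta) = -174/(sqrt(306)*sqrt(122)) = -174/sqrt(37332) = -0.900552
theta = arccos(-174/sqrt(37332)) = 154.2307 degrees

a·b = -174, theta = 154.2307 deg


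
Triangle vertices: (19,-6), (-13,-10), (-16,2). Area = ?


19*(-10-2) = -228
-13*(2+ 6) = -104
-16*(-6+ 10) = -64
sum = -396
Area = |-396|/2 = 198.0000

198.0000 sq units


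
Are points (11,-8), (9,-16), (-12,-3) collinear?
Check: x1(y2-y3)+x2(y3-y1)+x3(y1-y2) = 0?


11*(-16+ 3) + 9*(-3+ 8) - 12*(-8+ 16)
= -143 + 45 - 96 = -194

No, not collinear (determinant = -194)


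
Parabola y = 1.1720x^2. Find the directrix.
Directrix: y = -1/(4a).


a = 1.1720
1/(4a) = 0.2133
directrix: y = -0.2133 = -0.2133

y = -0.2133


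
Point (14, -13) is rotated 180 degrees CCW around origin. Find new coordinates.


cos(180) = -1, sin(180) = 0
x' = 14*(-1) + 13*0 = -14
y' = 14*0 - 13*(-1) = 13

(-14, 13)


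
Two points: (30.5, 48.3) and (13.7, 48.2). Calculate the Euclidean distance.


dx = 13.7 - 30.5 = -16.8
dy = 48.2 - 48.3 = -0.1
d = sqrt(282.24 + 0.01) = sqrt(282.25) = 16.8003

16.8003


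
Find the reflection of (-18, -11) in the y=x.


Reflection rule for y=x: (y, x)
(-18, -11) -> (-11, -18)

(-11, -18)


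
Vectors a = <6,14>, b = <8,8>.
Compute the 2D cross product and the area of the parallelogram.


cross = 6*8 - 14*8 = 48 - 112 = -64
Parallelogram area = |-64| = 64

cross = -64, parallelogram area = 64


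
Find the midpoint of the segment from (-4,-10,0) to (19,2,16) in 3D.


Mx = (-4+19)/2 = 7.5000
My = (-10+2)/2 = -4.0000
Mz = (0+16)/2 = 8.0000

M = (7.5000, -4.0000, 8.0000)


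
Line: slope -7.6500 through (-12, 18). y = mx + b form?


y - 18 = -7.6500(x + 12)
y = -7.6500x + 18 + 7.6500*(-12)
y = -7.6500x - 73.8000

y = -7.6500x - 73.8000


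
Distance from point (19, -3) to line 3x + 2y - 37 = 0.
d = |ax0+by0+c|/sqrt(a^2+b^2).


|3*19 + 2*(-3) - 37| = |14| = 14
sqrt(9 + 4) = sqrt(13) = 3.6056
d = 14/sqrt(13) = 3.8829

3.8829


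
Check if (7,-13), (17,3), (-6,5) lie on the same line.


7*(3-5) + 17*(5+ 13) - 6*(-13-3)
= -14 + 306 + 96 = 388

No, not collinear (determinant = 388)


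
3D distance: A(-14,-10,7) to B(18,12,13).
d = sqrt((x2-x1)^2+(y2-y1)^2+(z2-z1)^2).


dx=32, dy=22, dz=6
d = sqrt(1024+484+36) = sqrt(1544) = 39.2938

39.2938


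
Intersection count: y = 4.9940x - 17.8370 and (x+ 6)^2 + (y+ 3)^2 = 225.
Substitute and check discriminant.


Substitute y = 4.9940x - 17.8370: (x+ 6)^2 + (4.9940x- 17.8370+ 3)^2 = 225
Expand to Ax^2 + Bx + C = 0, where b-k = -14.837
A = 1+m^2 = 25.940036
B = 2(m(b-k) - h) = 2(4.9940*(-14.837) + 6) = -136.191956
C = h^2 + (b-k)^2 - r^2 = 36 + 220.136569 - 225 = 31.136569
disc = B^2-4AC = 18548.2489 - 3230.7349 = 15317.5140
disc > 0

2 intersection points


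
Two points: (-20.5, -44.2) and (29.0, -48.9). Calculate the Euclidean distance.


dx = 29.0 + 20.5 = 49.5
dy = -48.9 + 44.2 = -4.7
d = sqrt(2450.25 + 22.09) = sqrt(2472.34) = 49.7226

49.7226


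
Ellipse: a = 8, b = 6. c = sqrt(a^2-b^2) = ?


c^2 = 8^2 - 6^2 = 64 - 36 = 28
c = sqrt(28) = 5.2915

c = 5.2915


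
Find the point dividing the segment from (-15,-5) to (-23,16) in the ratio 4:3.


Px = (4*(-23) + 3*(-15))/7 = -137/7 = -19.5714
Py = (4*16 + 3*(-5))/7 = 49/7 = 7.0000

P = (-19.5714, 7.0000)


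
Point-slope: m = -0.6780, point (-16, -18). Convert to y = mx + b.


y + 18 = -0.6780(x + 16)
y = -0.6780x - 18 + 0.6780*(-16)
y = -0.6780x - 28.8480

y = -0.6780x - 28.8480


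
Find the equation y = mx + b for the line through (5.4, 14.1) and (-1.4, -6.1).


m = (-20.2)/(-6.8) = 2.9706
b = y1 - m*x1 = 14.1 - (-20.2*5.4)/(-6.8) = 14.1 - 16.0412 = -1.9412

y = 2.9706x - 1.9412


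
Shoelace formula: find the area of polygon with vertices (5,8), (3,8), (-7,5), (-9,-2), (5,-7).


sum(xi*y_{i+1}) = 5*8 + 3*5 - 7*(-2) - 9*(-7) + 5*8 = 172
sum(yi*x_{i+1}) = 8*3 + 8*(-7) + 5*(-9) - 2*5 - 7*5 = -122
Area = |172 + 122|/2 = 294/2 = 147.0000

147.0000 sq units


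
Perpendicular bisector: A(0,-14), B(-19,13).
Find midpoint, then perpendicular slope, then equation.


Midpoint = (-9.5, -0.5)
Slope of AB = dy/dx = 27/(-19) = -1.4211
Perp slope = -dx/dy = 19/27 = 0.7037
b = My - (perp slope)*Mx = -0.5 + (-19*(-9.5))/27 = -0.5 + 6.6852 = 6.1852

y = 0.7037x + 6.1852


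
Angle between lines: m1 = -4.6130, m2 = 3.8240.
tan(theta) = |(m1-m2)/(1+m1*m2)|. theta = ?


m1-m2 = -8.437
1+m1*m2 = -16.640112
tan(theta) = |-8.437/(-16.640112)| = 0.507028
theta = arctan(|-8.437/(-16.640112)|) = 26.8863 degrees (acute angle)

26.8863 degrees


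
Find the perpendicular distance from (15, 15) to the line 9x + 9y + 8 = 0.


|9*15 + 9*15 + 8| = |278| = 278
sqrt(81 + 81) = sqrt(162) = 12.7279
d = 278/sqrt(162) = 21.8417

21.8417


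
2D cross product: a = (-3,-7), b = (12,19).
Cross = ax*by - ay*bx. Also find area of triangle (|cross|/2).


cross = -3*19 + 7*12 = -57 + 84 = 27
Triangle area = |27|/2 = 27/2 = 13.5000

cross = 27, triangle area = 13.5000


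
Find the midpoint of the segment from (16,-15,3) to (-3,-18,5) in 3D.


Mx = (16- 3)/2 = 6.5000
My = (-15- 18)/2 = -16.5000
Mz = (3+5)/2 = 4.0000

M = (6.5000, -16.5000, 4.0000)


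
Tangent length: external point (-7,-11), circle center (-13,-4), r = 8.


d = sqrt((-7+ 13)^2 + (-11+ 4)^2) = sqrt(36+49) = 9.2195
L = sqrt(85.0000 - 64) = sqrt(21.0000) = 4.5826

4.5826


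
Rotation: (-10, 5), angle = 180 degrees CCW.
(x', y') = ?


cos(180) = -1, sin(180) = 0
x' = -10*(-1) - 5*0 = 10
y' = -10*0 + 5*(-1) = -5

(10, -5)


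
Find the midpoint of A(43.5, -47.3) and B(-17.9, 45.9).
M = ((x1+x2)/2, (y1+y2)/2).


Mx = (43.5 - 17.9)/2 = 25.6/2 = 12.8000
My = (-47.3 + 45.9)/2 = -1.4/2 = -0.7000

(12.8000, -0.7000)


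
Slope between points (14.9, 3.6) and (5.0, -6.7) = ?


dy = -6.7 - 3.6 = -10.3
dx = 5.0 - 14.9 = -9.9
m = -10.3/(-9.9) = 1.0404

m = 1.0404


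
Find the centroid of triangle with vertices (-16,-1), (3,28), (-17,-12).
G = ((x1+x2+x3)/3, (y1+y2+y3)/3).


Gx = (-16+3- 17)/3 = -30/3 = -10.0000
Gy = (-1+28- 12)/3 = 15/3 = 5.0000

G = (-10.0000, 5.0000)


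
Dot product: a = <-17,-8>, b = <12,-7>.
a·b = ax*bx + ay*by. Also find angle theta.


a·b = -17*12 - 8*(-7) = -204 + 56 = -148
|a| = sqrt(289+64) = 18.7883
|b| = sqrt(144+49) = 13.8924
cos(theta) = -148/(sqrt(353)*sqrt(193)) = -148/sqrt(68129) = -0.567017
theta = arccos(-148/sqrt(68129)) = 124.5424 degrees

a·b = -148, theta = 124.5424 deg


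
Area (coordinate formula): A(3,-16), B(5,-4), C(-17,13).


3*(-4-13) = -51
5*(13+ 16) = 145
-17*(-16+ 4) = 204
sum = 298
Area = |298|/2 = 149.0000

149.0000 sq units


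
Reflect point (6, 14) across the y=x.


Reflection rule for y=x: (y, x)
(6, 14) -> (14, 6)

(14, 6)


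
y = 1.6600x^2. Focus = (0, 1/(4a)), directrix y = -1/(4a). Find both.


a = 1.6600
1/(4a) = 0.1506
Focus = (0, 0.1506)
Directrix: y = -0.1506

Focus = (0, 0.1506), Directrix: y = -0.1506


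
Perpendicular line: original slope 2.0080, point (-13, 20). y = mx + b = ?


Perpendicular slope = -1/m1 = -1/2.0080 = -0.4980
b2 = y0 - m2*x0 = 20 - 13/2.0080 = 20 - 6.4741 = 13.5259

y = -0.4980x + 13.5259


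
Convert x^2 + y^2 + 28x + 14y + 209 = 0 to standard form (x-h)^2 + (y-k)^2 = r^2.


h = -D/2 = -28/2 = -14
k = -E/2 = -14/2 = -7
r^2 = h^2 + k^2 - F = 196 + 49 - 209 = 36
r = 6

Center (-14, -7), radius = 6


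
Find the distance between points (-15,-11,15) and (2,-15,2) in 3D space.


dx=17, dy=-4, dz=-13
d = sqrt(289+16+169) = sqrt(474) = 21.7715

21.7715


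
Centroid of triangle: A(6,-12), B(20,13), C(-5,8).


Gx = (6+20- 5)/3 = 21/3 = 7.0000
Gy = (-12+13+8)/3 = 9/3 = 3.0000

G = (7.0000, 3.0000)


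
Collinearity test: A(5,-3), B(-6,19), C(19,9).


5*(19-9) - 6*(9+ 3) + 19*(-3-19)
= 50 - 72 - 418 = -440

No, not collinear (determinant = -440)


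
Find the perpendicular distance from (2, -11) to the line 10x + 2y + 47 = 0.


|10*2 + 2*(-11) + 47| = |45| = 45
sqrt(100 + 4) = sqrt(104) = 10.1980
d = 45/sqrt(104) = 4.4126

4.4126


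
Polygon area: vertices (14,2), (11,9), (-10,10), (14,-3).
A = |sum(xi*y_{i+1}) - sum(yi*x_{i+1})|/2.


sum(xi*y_{i+1}) = 14*9 + 11*10 - 10*(-3) + 14*2 = 294
sum(yi*x_{i+1}) = 2*11 + 9*(-10) + 10*14 - 3*14 = 30
Area = |294 - 30|/2 = 264/2 = 132.0000

132.0000 sq units


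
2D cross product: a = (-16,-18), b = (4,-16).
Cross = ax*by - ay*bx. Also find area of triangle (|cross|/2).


cross = -16*(-16) + 18*4 = 256 + 72 = 328
Triangle area = |328|/2 = 328/2 = 164.0000

cross = 328, triangle area = 164.0000


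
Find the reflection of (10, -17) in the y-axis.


Reflection rule for y-axis: (-x, y)
(10, -17) -> (-10, -17)

(-10, -17)


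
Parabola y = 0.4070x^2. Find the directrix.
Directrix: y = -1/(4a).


a = 0.4070
1/(4a) = 0.6143
directrix: y = -0.6143 = -0.6143

y = -0.6143


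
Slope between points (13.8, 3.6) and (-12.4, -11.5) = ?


dy = -11.5 - 3.6 = -15.1
dx = -12.4 - 13.8 = -26.2
m = -15.1/(-26.2) = 0.5763

m = 0.5763


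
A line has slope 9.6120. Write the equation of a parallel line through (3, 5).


Parallel lines have equal slopes.
m2 = 9.6120
b2 = 5 - 9.6120*3 = -23.8360

y = 9.6120x - 23.8360


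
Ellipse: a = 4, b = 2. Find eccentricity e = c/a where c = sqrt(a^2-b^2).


c = sqrt(16-4) = sqrt(12) = 3.4641
e = c/a = sqrt(12)/4 = 0.8660

e = 0.8660


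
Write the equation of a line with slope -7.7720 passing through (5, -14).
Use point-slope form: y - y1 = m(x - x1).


y + 14 = -7.7720(x - 5)
y = -7.7720x - 14 + 7.7720*5
y = -7.7720x + 24.8600

y = -7.7720x + 24.8600


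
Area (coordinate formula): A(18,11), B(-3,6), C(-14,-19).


18*(6+ 19) = 450
-3*(-19-11) = 90
-14*(11-6) = -70
sum = 470
Area = |470|/2 = 235.0000

235.0000 sq units


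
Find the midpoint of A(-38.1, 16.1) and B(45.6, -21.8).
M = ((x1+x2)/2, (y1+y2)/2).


Mx = (-38.1 + 45.6)/2 = 7.5/2 = 3.7500
My = (16.1 - 21.8)/2 = -5.7/2 = -2.8500

(3.7500, -2.8500)


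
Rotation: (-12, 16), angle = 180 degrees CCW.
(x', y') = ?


cos(180) = -1, sin(180) = 0
x' = -12*(-1) - 16*0 = 12
y' = -12*0 + 16*(-1) = -16

(12, -16)


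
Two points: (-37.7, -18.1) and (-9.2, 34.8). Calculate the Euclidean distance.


dx = -9.2 + 37.7 = 28.5
dy = 34.8 + 18.1 = 52.9
d = sqrt(812.25 + 2798.41) = sqrt(3610.66) = 60.0888

60.0888


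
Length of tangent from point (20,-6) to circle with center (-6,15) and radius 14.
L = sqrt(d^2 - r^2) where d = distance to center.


d = sqrt((20+ 6)^2 + (-6-15)^2) = sqrt(676+441) = 33.4215
L = sqrt(1117.0000 - 196) = sqrt(921.0000) = 30.3480

30.3480


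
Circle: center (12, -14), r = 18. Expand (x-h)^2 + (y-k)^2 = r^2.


(x-12)^2 + (y+ 14)^2 = 18^2
D = -2h = -24, E = -2k = 28
F = h^2+k^2-r^2 = 144+196-324 = 16

x^2 + y^2 - 24x + 28y + 16 = 0


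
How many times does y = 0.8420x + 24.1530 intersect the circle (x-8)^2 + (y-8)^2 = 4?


Substitute y = 0.8420x + 24.1530: (x-8)^2 + (0.8420x+24.1530-8)^2 = 4
Expand to Ax^2 + Bx + C = 0, where b-k = 16.153
A = 1+m^2 = 1.708964
B = 2(m(b-k) - h) = 2(0.8420*16.153 - 8) = 11.201652
C = h^2 + (b-k)^2 - r^2 = 64 + 260.919409 - 4 = 320.919409
disc = B^2-4AC = 125.4770 - 2193.7589 = -2068.2819
disc < 0

0 intersection points


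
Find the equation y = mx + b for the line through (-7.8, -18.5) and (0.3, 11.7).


m = (30.2)/(8.1) = 3.7284
b = y1 - m*x1 = -18.5 - (30.2*(-7.8))/(8.1) = -18.5 + 29.0815 = 10.5815

y = 3.7284x + 10.5815


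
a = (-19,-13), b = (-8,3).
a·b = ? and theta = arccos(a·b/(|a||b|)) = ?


a·b = -19*(-8) - 13*3 = 152 - 39 = 113
|a| = sqrt(361+169) = 23.0217
|b| = sqrt(64+9) = 8.5440
cos(theta) = 113/(sqrt(530)*sqrt(73)) = 113/sqrt(38690) = 0.574486
theta = arccos(113/sqrt(38690)) = 54.9364 degrees

a·b = 113, theta = 54.9364 deg


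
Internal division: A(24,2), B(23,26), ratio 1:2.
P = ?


Px = (1*23 + 2*24)/3 = 71/3 = 23.6667
Py = (1*26 + 2*2)/3 = 30/3 = 10.0000

P = (23.6667, 10.0000)


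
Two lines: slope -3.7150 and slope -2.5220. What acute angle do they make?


m1-m2 = -1.193
1+m1*m2 = 10.36923
tan(theta) = |-1.193/10.36923| = 0.115052
theta = arctan(|-1.193/10.36923|) = 6.5631 degrees (acute angle)

6.5631 degrees


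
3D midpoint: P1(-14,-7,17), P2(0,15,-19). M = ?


Mx = (-14+0)/2 = -7.0000
My = (-7+15)/2 = 4.0000
Mz = (17- 19)/2 = -1.0000

M = (-7.0000, 4.0000, -1.0000)


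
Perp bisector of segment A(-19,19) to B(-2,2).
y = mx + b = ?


Midpoint = (-10.5, 10.5)
Slope of AB = dy/dx = -17/17 = -1.0000
Perp slope = -dx/dy = 17/17 = 1.0000
b = My - (perp slope)*Mx = 10.5 + (17*(-10.5))/(-17) = 10.5 + 10.5000 = 21.0000

y = 1.0000x + 21.0000


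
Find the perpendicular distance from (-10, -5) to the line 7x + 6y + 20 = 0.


|7*(-10) + 6*(-5) + 20| = |-80| = 80
sqrt(49 + 36) = sqrt(85) = 9.2195
d = 80/sqrt(85) = 8.6772

8.6772


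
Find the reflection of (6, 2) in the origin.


Reflection rule for origin: (-x, -y)
(6, 2) -> (-6, -2)

(-6, -2)


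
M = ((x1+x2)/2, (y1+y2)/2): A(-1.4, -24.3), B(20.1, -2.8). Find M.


Mx = (-1.4 + 20.1)/2 = 18.7/2 = 9.3500
My = (-24.3 - 2.8)/2 = -27.1/2 = -13.5500

(9.3500, -13.5500)


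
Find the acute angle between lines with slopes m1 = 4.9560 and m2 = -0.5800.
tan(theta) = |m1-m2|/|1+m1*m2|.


m1-m2 = 5.536
1+m1*m2 = -1.87448
tan(theta) = |5.536/(-1.87448)| = 2.953352
theta = arctan(|5.536/(-1.87448)|) = 71.2940 degrees (acute angle)

71.2940 degrees


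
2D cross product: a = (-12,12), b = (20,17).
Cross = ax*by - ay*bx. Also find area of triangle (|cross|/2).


cross = -12*17 - 12*20 = -204 - 240 = -444
Triangle area = |-444|/2 = 444/2 = 222.0000

cross = -444, triangle area = 222.0000


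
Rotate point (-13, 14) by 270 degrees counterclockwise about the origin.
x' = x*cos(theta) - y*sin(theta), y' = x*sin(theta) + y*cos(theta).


cos(270) = 0, sin(270) = -1
x' = -13*0 - 14*(-1) = 14
y' = -13*(-1) + 14*0 = 13

(14, 13)


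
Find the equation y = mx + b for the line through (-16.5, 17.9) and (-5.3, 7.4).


m = (-10.5)/(11.2) = -0.9375
b = y1 - m*x1 = 17.9 - (-10.5*(-16.5))/(11.2) = 17.9 - 15.4687 = 2.4313

y = -0.9375x + 2.4313


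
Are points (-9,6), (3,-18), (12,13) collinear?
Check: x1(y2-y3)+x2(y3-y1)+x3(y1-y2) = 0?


-9*(-18-13) + 3*(13-6) + 12*(6+ 18)
= 279 + 21 + 288 = 588

No, not collinear (determinant = 588)


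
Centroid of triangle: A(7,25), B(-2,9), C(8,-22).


Gx = (7- 2+8)/3 = 13/3 = 4.3333
Gy = (25+9- 22)/3 = 12/3 = 4.0000

G = (4.3333, 4.0000)


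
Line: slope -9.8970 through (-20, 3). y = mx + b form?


y - 3 = -9.8970(x + 20)
y = -9.8970x + 3 + 9.8970*(-20)
y = -9.8970x - 194.9400

y = -9.8970x - 194.9400


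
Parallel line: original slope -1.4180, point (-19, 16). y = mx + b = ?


Parallel lines have equal slopes.
m2 = -1.4180
b2 = 16 + 1.4180*(-19) = -10.9420

y = -1.4180x - 10.9420


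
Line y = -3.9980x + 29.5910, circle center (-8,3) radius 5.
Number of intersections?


Substitute y = -3.9980x + 29.5910: (x+ 8)^2 + (-3.9980x+29.5910-3)^2 = 25
Expand to Ax^2 + Bx + C = 0, where b-k = 26.591
A = 1+m^2 = 16.984004
B = 2(m(b-k) - h) = 2(-3.9980*26.591 + 8) = -196.621636
C = h^2 + (b-k)^2 - r^2 = 64 + 707.081281 - 25 = 746.081281
disc = B^2-4AC = 38660.0677 - 50685.7898 = -12025.7221
disc < 0

0 intersection points


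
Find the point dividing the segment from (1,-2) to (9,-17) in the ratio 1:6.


Px = (1*9 + 6*1)/7 = 15/7 = 2.1429
Py = (1*(-17) + 6*(-2))/7 = -29/7 = -4.1429

P = (2.1429, -4.1429)


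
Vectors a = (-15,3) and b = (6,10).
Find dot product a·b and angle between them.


a·b = -15*6 + 3*10 = -90 + 30 = -60
|a| = sqrt(225+9) = 15.2971
|b| = sqrt(36+100) = 11.6619
cos(theta) = -60/(sqrt(234)*sqrt(136)) = -60/sqrt(31824) = -0.336336
theta = arccos(-60/sqrt(31824)) = 109.6538 degrees

a·b = -60, theta = 109.6538 deg


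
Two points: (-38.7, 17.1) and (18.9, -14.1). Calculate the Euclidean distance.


dx = 18.9 + 38.7 = 57.6
dy = -14.1 - 17.1 = -31.2
d = sqrt(3317.76 + 973.44) = sqrt(4291.2) = 65.5073

65.5073


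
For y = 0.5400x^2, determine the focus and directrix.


a = 0.5400
1/(4a) = 0.4630
Focus = (0, 0.4630)
Directrix: y = -0.4630

Focus = (0, 0.4630), Directrix: y = -0.4630
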